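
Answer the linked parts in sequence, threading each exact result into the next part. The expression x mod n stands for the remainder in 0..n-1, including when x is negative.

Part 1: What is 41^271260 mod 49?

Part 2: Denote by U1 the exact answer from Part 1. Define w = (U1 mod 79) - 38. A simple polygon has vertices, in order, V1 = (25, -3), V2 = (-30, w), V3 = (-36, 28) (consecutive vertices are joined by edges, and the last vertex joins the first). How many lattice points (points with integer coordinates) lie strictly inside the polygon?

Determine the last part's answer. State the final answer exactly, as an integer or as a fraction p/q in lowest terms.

1248

Part 1: squarings mod 49: 41^1=41, 41^2=15, 41^4=29, 41^8=8, 41^16=15, 41^32=29, 41^64=8, 41^128=15, 41^256=29, 41^512=8, 41^1024=15, 41^2048=29, 41^4096=8, 41^8192=15, 41^16384=29, 41^32768=8, 41^65536=15, 41^131072=29, 41^262144=8; 41^271260 = 41^4 * 41^8 * 41^16 * 41^128 * 41^256 * 41^512 * 41^8192 * 41^262144 = 22 (mod 49); answer 22
Part 2: U1 = 22; w = -16; cross terms: (25*-16 - -30*-3)=-490, (-30*28 - -36*-16)=-1416, (-36*-3 - 25*28)=-592; twice the area = |-2498| = 2498; area = 1249; boundary points = 1 + 2 + 1 = 4; strictly interior points = area - boundary/2 + 1 = 1248; answer 1248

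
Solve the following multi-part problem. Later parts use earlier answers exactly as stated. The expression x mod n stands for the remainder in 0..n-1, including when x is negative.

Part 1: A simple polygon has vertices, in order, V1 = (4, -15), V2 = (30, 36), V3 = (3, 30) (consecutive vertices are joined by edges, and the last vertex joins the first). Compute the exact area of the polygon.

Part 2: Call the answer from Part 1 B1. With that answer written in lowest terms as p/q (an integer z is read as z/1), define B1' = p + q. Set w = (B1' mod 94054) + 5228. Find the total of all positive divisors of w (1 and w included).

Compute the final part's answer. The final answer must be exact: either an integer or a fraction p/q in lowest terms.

6452

Part 1: cross terms: (4*36 - 30*-15)=594, (30*30 - 3*36)=792, (3*-15 - 4*30)=-165; twice the area = |1221| = 1221; area = 1221/2; answer 1221/2
Part 2: B1 = 1221/2; threaded value p + q = 1223; w = 6451; 6451 is prime, so its only divisors are 1 and 6451; sigma = 1 + 6451 = 6452; answer 6452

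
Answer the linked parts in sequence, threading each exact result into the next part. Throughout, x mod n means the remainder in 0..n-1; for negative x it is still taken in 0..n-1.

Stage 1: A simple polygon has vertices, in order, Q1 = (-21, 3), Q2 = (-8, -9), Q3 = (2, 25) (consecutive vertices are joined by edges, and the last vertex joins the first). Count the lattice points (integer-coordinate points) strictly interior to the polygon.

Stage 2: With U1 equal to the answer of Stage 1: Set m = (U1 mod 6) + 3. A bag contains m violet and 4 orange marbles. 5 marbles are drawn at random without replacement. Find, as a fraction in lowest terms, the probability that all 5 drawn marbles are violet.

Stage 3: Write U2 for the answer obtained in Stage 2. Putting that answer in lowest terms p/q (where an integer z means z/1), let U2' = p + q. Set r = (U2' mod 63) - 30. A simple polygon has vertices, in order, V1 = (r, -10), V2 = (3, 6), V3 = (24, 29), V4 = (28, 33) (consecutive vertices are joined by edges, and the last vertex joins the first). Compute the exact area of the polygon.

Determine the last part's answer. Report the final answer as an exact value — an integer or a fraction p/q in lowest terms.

Stage 1: cross terms: (-21*-9 - -8*3)=213, (-8*25 - 2*-9)=-182, (2*3 - -21*25)=531; twice the area = |562| = 562; area = 281; boundary points = 1 + 2 + 1 = 4; strictly interior points = area - boundary/2 + 1 = 280; answer 280
Stage 2: U1 = 280; m = 7; total draws C(11,5) = 462; favorable C(7,5) = 21; P = 1/22; answer 1/22
Stage 3: U2 = 1/22; threaded value p + q = 23; r = -7; cross terms: (-7*6 - 3*-10)=-12, (3*29 - 24*6)=-57, (24*33 - 28*29)=-20, (28*-10 - -7*33)=-49; twice the area = |-138| = 138; area = 69; answer 69

69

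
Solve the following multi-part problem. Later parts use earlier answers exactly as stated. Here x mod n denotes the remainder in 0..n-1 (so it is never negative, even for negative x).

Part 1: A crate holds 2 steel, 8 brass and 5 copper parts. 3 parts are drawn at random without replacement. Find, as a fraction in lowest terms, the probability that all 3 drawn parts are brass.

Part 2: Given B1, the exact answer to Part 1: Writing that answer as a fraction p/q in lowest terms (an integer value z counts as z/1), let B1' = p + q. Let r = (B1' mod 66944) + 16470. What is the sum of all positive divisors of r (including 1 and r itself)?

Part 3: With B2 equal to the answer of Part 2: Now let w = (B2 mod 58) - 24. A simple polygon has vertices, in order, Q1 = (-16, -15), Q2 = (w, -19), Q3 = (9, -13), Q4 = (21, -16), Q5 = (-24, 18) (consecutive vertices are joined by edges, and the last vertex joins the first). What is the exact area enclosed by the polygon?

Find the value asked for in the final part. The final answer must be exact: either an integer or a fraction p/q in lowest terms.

Part 1: total draws C(15,3) = 455; favorable C(8,3) = 56; P = 8/65; answer 8/65
Part 2: B1 = 8/65; threaded value p + q = 73; r = 16543; 16543 = 71 * 233; sigma = (1 + 71) * (1 + 233) = 72 * 234 = 16848; answer 16848
Part 3: B2 = 16848; w = 4; cross terms: (-16*-19 - 4*-15)=364, (4*-13 - 9*-19)=119, (9*-16 - 21*-13)=129, (21*18 - -24*-16)=-6, (-24*-15 - -16*18)=648; twice the area = |1254| = 1254; area = 627; answer 627

627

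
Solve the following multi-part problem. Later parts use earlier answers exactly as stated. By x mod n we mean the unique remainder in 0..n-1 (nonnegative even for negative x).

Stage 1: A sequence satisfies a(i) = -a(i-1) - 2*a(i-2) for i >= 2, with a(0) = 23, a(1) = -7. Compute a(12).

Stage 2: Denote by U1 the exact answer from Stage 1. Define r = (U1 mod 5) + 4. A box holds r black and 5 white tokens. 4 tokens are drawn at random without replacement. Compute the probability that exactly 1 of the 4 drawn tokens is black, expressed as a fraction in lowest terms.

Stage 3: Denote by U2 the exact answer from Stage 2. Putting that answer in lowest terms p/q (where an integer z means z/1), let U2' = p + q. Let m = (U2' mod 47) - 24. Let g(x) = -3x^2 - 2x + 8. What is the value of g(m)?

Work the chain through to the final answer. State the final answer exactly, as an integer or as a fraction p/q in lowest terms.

-333

Stage 1: a(2) = -1*(-7) - 2*(23) = -39; iterating: a(2)=-39, a(3)=53, a(4)=25, a(5)=-131, a(6)=81, a(7)=181, a(8)=-343, a(9)=-19, a(10)=705, a(11)=-667, a(12)=-743; answer -743
Stage 2: U1 = -743; r = 6; total draws C(11,4) = 330; favorable C(6,1)*C(5,3) = 60; P = 2/11; answer 2/11
Stage 3: U2 = 2/11; threaded value p + q = 13; m = -11; -3*(-11)^2 - 2*(-11)^1 + 8 = (-363) + (22) + (8) = -333; answer -333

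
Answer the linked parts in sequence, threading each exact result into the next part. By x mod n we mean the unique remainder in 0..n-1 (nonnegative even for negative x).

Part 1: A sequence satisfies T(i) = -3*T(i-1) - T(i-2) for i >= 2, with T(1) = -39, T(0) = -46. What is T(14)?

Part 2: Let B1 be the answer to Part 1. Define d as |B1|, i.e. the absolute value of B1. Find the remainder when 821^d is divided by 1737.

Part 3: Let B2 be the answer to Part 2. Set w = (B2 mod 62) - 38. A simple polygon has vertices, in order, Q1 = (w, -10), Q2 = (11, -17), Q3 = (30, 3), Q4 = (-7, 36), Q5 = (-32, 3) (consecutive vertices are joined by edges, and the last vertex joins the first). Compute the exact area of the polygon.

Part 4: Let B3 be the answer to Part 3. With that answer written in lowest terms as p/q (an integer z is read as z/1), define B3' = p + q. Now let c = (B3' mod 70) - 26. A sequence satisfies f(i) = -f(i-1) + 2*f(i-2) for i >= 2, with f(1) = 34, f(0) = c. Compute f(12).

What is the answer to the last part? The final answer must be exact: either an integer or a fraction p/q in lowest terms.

9596

Part 1: T(2) = -3*(-39) - 1*(-46) = 163; iterating: T(2)=163, T(3)=-450, T(4)=1187, T(5)=-3111, T(6)=8146, T(7)=-21327, T(8)=55835, T(9)=-146178, T(10)=382699, T(11)=-1001919, T(12)=2623058, T(13)=-6867255, T(14)=17978707; answer 17978707
Part 2: B1 = 17978707; d = 17978707; squarings mod 1737: 821^1=821, 821^2=85, 821^4=277, 821^8=301, 821^16=277, 821^32=301, 821^64=277, 821^128=301, 821^256=277, 821^512=301, 821^1024=277, 821^2048=301, 821^4096=277, 821^8192=301, 821^16384=277, 821^32768=301, 821^65536=277, 821^131072=301, 821^262144=277, 821^524288=301, 821^1048576=277, 821^2097152=301, 821^4194304=277, 821^8388608=301, 821^16777216=277; 821^17978707 = 821^1 * 821^2 * 821^16 * 821^64 * 821^256 * 821^1024 * 821^4096 * 821^16384 * 821^131072 * 821^1048576 * 821^16777216 = 1109 (mod 1737); answer 1109
Part 3: B2 = 1109; w = 17; cross terms: (17*-17 - 11*-10)=-179, (11*3 - 30*-17)=543, (30*36 - -7*3)=1101, (-7*3 - -32*36)=1131, (-32*-10 - 17*3)=269; twice the area = |2865| = 2865; area = 2865/2; answer 2865/2
Part 4: B3 = 2865/2; threaded value p + q = 2867; c = 41; f(2) = -1*(34) + 2*(41) = 48; iterating: f(2)=48, f(3)=20, f(4)=76, f(5)=-36, f(6)=188, f(7)=-260, f(8)=636, f(9)=-1156, f(10)=2428, f(11)=-4740, f(12)=9596; answer 9596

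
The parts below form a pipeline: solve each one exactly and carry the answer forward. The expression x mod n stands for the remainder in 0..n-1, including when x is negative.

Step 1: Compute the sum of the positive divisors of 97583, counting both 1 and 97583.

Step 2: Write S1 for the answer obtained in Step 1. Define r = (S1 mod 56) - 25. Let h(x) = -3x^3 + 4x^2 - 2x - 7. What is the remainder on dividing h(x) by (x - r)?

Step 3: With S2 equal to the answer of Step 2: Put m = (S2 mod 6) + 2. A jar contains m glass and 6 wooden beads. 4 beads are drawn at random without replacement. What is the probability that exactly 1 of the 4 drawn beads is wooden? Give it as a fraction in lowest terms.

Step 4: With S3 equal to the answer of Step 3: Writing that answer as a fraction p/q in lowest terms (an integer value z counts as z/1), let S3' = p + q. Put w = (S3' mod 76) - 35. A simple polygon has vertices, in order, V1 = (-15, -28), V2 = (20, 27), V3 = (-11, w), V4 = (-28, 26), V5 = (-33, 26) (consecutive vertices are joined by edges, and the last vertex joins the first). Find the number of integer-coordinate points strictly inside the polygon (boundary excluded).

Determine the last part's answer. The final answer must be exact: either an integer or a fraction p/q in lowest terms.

935

Step 1: 97583 is prime, so its only divisors are 1 and 97583; sigma = 1 + 97583 = 97584; answer 97584
Step 2: S1 = 97584; r = 7; remainder = value at the root: -3*(7)^3 + 4*(7)^2 - 2*(7)^1 - 7 = (-1029) + (196) + (-14) + (-7) = -854; answer -854
Step 3: S2 = -854; m = 6; total draws C(12,4) = 495; favorable C(6,1)*C(6,3) = 120; P = 8/33; answer 8/33
Step 4: S3 = 8/33; threaded value p + q = 41; w = 6; cross terms: (-15*27 - 20*-28)=155, (20*6 - -11*27)=417, (-11*26 - -28*6)=-118, (-28*26 - -33*26)=130, (-33*-28 - -15*26)=1314; twice the area = |1898| = 1898; area = 949; boundary points = 5 + 1 + 1 + 5 + 18 = 30; strictly interior points = area - boundary/2 + 1 = 935; answer 935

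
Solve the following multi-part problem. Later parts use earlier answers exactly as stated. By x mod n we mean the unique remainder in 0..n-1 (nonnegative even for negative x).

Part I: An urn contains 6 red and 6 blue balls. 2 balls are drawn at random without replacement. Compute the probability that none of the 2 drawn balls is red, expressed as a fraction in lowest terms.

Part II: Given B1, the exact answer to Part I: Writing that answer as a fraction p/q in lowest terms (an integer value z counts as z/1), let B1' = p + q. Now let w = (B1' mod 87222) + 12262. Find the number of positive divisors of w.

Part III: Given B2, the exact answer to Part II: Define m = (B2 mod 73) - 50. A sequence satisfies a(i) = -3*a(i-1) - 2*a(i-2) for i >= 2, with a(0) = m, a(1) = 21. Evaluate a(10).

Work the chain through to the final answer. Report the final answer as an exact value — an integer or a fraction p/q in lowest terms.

Part I: total draws C(12,2) = 66; favorable C(6,2) = 15; P = 5/22; answer 5/22
Part II: B1 = 5/22; threaded value p + q = 27; w = 12289; 12289 is prime, so its only divisors are 1 and 12289; count = 2; answer 2
Part III: B2 = 2; m = -48; a(2) = -3*(21) - 2*(-48) = 33; iterating: a(2)=33, a(3)=-141, a(4)=357, a(5)=-789, a(6)=1653, a(7)=-3381, a(8)=6837, a(9)=-13749, a(10)=27573; answer 27573

27573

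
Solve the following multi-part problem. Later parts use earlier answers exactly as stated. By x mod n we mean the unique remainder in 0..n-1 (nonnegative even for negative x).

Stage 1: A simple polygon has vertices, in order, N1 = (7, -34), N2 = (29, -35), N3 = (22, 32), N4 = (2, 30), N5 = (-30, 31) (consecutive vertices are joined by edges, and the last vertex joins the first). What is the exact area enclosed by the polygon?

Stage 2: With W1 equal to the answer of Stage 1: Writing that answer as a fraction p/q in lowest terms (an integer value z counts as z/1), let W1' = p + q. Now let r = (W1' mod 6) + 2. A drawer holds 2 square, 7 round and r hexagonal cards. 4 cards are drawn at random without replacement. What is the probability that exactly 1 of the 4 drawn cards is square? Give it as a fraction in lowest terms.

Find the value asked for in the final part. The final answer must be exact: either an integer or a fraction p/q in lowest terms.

Stage 1: cross terms: (7*-35 - 29*-34)=741, (29*32 - 22*-35)=1698, (22*30 - 2*32)=596, (2*31 - -30*30)=962, (-30*-34 - 7*31)=803; twice the area = |4800| = 4800; area = 2400; answer 2400
Stage 2: W1 = 2400; threaded value p + q = 2401; r = 3; total draws C(12,4) = 495; favorable C(2,1)*C(10,3) = 240; P = 16/33; answer 16/33

16/33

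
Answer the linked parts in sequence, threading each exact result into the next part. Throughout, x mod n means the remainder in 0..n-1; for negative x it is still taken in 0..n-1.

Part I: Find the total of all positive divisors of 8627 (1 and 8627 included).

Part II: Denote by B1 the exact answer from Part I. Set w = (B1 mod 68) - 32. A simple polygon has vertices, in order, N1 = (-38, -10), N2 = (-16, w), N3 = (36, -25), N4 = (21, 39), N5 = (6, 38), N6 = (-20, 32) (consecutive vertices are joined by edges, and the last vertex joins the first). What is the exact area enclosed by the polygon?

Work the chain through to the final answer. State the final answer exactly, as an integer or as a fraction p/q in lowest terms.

3029/2

Part I: 8627 is prime, so its only divisors are 1 and 8627; sigma = 1 + 8627 = 8628; answer 8628
Part II: B1 = 8628; w = 28; cross terms: (-38*28 - -16*-10)=-1224, (-16*-25 - 36*28)=-608, (36*39 - 21*-25)=1929, (21*38 - 6*39)=564, (6*32 - -20*38)=952, (-20*-10 - -38*32)=1416; twice the area = |3029| = 3029; area = 3029/2; answer 3029/2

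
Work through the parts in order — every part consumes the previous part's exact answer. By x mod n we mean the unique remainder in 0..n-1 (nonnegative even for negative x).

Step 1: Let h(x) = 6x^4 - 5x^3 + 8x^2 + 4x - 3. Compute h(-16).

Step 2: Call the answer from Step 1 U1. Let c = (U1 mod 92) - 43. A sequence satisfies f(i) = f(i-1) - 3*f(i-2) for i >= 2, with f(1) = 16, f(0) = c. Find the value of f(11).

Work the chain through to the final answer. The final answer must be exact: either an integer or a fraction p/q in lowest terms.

Step 1: 6*(-16)^4 - 5*(-16)^3 + 8*(-16)^2 + 4*(-16)^1 - 3 = (393216) + (20480) + (2048) + (-64) + (-3) = 415677; answer 415677
Step 2: U1 = 415677; c = -22; f(2) = 1*(16) - 3*(-22) = 82; iterating: f(2)=82, f(3)=34, f(4)=-212, f(5)=-314, f(6)=322, f(7)=1264, f(8)=298, f(9)=-3494, f(10)=-4388, f(11)=6094; answer 6094

6094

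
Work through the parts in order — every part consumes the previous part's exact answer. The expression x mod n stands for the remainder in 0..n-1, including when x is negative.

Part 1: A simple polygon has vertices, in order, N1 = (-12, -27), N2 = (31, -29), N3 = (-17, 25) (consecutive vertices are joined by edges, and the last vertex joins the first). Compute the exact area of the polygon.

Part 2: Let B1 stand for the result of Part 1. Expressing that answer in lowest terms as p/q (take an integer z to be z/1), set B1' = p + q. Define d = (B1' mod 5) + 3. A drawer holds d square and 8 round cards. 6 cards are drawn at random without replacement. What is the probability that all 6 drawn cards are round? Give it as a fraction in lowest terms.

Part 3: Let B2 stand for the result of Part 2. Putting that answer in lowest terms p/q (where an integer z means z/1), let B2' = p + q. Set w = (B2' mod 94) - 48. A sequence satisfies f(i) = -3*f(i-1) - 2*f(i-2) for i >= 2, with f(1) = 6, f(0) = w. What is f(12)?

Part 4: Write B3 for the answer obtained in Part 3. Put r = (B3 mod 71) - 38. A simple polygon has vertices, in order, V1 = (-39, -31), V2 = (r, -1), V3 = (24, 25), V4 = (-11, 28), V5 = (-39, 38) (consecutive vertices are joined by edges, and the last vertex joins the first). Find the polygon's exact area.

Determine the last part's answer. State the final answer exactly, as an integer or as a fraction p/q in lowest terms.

Part 1: cross terms: (-12*-29 - 31*-27)=1185, (31*25 - -17*-29)=282, (-17*-27 - -12*25)=759; twice the area = |2226| = 2226; area = 1113; answer 1113
Part 2: B1 = 1113; threaded value p + q = 1114; d = 7; total draws C(15,6) = 5005; favorable C(8,6) = 28; P = 4/715; answer 4/715
Part 3: B2 = 4/715; threaded value p + q = 719; w = 13; f(2) = -3*(6) - 2*(13) = -44; iterating: f(2)=-44, f(3)=120, f(4)=-272, f(5)=576, f(6)=-1184, f(7)=2400, f(8)=-4832, f(9)=9696, f(10)=-19424, f(11)=38880, f(12)=-77792; answer -77792
Part 4: B3 = -77792; r = -14; cross terms: (-39*-1 - -14*-31)=-395, (-14*25 - 24*-1)=-326, (24*28 - -11*25)=947, (-11*38 - -39*28)=674, (-39*-31 - -39*38)=2691; twice the area = |3591| = 3591; area = 3591/2; answer 3591/2

3591/2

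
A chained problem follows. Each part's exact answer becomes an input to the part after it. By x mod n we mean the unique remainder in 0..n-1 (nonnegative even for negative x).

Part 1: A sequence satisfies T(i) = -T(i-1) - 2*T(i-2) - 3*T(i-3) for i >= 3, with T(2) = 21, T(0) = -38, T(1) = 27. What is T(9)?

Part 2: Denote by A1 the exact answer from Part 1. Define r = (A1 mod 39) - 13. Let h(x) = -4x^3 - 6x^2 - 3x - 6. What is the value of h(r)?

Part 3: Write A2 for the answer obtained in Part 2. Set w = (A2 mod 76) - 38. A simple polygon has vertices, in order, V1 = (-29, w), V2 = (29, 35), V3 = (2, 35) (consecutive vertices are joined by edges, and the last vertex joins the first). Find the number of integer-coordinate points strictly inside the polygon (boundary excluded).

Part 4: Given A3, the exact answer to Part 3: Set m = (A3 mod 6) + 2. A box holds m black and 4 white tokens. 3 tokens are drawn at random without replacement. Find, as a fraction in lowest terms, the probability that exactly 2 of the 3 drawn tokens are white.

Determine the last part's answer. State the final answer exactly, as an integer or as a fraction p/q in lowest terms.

Part 1: T(3) = -1*(21) - 2*(27) - 3*(-38) = 39; iterating: T(3)=39, T(4)=-162, T(5)=21, T(6)=186, T(7)=258, T(8)=-693, T(9)=-381; answer -381
Part 2: A1 = -381; r = -4; -4*(-4)^3 - 6*(-4)^2 - 3*(-4)^1 - 6 = (256) + (-96) + (12) + (-6) = 166; answer 166
Part 3: A2 = 166; w = -24; cross terms: (-29*35 - 29*-24)=-319, (29*35 - 2*35)=945, (2*-24 - -29*35)=967; twice the area = |1593| = 1593; area = 1593/2; boundary points = 1 + 27 + 1 = 29; strictly interior points = area - boundary/2 + 1 = 783; answer 783
Part 4: A3 = 783; m = 5; total draws C(9,3) = 84; favorable C(4,2)*C(5,1) = 30; P = 5/14; answer 5/14

5/14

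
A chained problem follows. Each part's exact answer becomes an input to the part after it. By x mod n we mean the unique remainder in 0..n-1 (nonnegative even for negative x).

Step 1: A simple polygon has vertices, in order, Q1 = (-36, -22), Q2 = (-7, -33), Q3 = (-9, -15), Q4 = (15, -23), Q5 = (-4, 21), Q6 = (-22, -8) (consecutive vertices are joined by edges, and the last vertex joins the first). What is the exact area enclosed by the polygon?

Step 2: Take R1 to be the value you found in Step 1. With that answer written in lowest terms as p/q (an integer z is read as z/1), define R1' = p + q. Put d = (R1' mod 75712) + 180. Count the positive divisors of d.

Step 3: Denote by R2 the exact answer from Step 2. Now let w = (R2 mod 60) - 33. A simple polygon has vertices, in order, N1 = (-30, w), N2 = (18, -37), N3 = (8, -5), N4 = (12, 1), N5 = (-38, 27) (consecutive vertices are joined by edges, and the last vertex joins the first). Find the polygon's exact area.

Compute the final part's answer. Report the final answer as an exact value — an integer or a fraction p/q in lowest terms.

Step 1: cross terms: (-36*-33 - -7*-22)=1034, (-7*-15 - -9*-33)=-192, (-9*-23 - 15*-15)=432, (15*21 - -4*-23)=223, (-4*-8 - -22*21)=494, (-22*-22 - -36*-8)=196; twice the area = |2187| = 2187; area = 2187/2; answer 2187/2
Step 2: R1 = 2187/2; threaded value p + q = 2189; d = 2369; 2369 = 23 * 103; number of divisors = (1+1) * (1+1) = 4; answer 4
Step 3: R2 = 4; w = -29; cross terms: (-30*-37 - 18*-29)=1632, (18*-5 - 8*-37)=206, (8*1 - 12*-5)=68, (12*27 - -38*1)=362, (-38*-29 - -30*27)=1912; twice the area = |4180| = 4180; area = 2090; answer 2090

2090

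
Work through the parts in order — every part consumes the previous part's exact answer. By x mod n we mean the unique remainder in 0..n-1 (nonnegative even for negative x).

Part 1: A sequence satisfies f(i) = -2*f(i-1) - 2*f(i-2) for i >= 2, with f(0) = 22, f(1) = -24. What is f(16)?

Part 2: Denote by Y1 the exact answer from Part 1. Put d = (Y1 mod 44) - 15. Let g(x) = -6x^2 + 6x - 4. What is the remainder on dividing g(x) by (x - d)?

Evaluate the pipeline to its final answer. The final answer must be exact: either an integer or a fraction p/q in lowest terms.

-1444

Part 1: f(2) = -2*(-24) - 2*(22) = 4; iterating: f(2)=4, f(3)=40, f(4)=-88, f(5)=96, f(6)=-16, f(7)=-160, f(8)=352, f(9)=-384, f(10)=64, f(11)=640, f(12)=-1408, f(13)=1536, f(14)=-256, f(15)=-2560, f(16)=5632; answer 5632
Part 2: Y1 = 5632; d = -15; remainder = value at the root: -6*(-15)^2 + 6*(-15)^1 - 4 = (-1350) + (-90) + (-4) = -1444; answer -1444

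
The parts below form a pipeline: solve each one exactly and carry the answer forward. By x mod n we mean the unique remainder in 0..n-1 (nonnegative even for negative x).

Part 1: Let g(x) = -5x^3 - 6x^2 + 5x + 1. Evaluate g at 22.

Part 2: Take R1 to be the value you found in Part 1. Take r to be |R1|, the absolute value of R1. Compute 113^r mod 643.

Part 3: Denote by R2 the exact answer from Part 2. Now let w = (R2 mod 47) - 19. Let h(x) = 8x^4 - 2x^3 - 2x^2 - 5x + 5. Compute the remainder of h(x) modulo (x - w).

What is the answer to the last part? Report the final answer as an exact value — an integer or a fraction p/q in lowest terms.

1851679

Part 1: -5*(22)^3 - 6*(22)^2 + 5*(22)^1 + 1 = (-53240) + (-2904) + (110) + (1) = -56033; answer -56033
Part 2: R1 = -56033; r = 56033; squarings mod 643: 113^1=113, 113^2=552, 113^4=565, 113^8=297, 113^16=118, 113^32=421, 113^64=416, 113^128=89, 113^256=205, 113^512=230, 113^1024=174, 113^2048=55, 113^4096=453, 113^8192=92, 113^16384=105, 113^32768=94; 113^56033 = 113^1 * 113^32 * 113^64 * 113^128 * 113^512 * 113^2048 * 113^4096 * 113^16384 * 113^32768 = 370 (mod 643); answer 370
Part 3: R2 = 370; w = 22; remainder = value at the root: 8*(22)^4 - 2*(22)^3 - 2*(22)^2 - 5*(22)^1 + 5 = (1874048) + (-21296) + (-968) + (-110) + (5) = 1851679; answer 1851679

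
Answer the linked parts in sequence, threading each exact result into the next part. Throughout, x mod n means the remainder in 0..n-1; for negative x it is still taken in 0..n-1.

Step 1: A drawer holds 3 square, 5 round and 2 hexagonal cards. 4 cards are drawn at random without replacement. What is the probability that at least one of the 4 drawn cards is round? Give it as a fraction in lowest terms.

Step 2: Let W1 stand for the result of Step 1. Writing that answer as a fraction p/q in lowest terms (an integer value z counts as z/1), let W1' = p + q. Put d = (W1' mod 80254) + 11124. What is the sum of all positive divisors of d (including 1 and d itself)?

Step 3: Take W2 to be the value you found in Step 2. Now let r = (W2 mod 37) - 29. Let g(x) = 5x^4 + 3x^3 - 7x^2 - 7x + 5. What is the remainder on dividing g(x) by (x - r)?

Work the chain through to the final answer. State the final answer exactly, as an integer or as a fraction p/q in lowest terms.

241535

Step 1: total draws C(10,4) = 210; complement C(5,4) = 5; favorable 210 - 5 = 205; P = 41/42; answer 41/42
Step 2: W1 = 41/42; threaded value p + q = 83; d = 11207; 11207 = 7 * 1601; sigma = (1 + 7) * (1 + 1601) = 8 * 1602 = 12816; answer 12816
Step 3: W2 = 12816; r = -15; remainder = value at the root: 5*(-15)^4 + 3*(-15)^3 - 7*(-15)^2 - 7*(-15)^1 + 5 = (253125) + (-10125) + (-1575) + (105) + (5) = 241535; answer 241535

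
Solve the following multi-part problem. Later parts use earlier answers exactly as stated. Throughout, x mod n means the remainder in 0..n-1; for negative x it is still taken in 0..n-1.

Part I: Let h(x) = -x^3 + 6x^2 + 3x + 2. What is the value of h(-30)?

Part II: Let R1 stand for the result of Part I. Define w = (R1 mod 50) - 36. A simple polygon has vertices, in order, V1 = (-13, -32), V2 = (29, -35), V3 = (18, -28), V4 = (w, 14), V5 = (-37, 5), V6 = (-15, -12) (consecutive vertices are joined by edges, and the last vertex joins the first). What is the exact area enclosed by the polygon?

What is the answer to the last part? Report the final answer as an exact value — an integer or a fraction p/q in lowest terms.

Part I: -1*(-30)^3 + 6*(-30)^2 + 3*(-30)^1 + 2 = (27000) + (5400) + (-90) + (2) = 32312; answer 32312
Part II: R1 = 32312; w = -24; cross terms: (-13*-35 - 29*-32)=1383, (29*-28 - 18*-35)=-182, (18*14 - -24*-28)=-420, (-24*5 - -37*14)=398, (-37*-12 - -15*5)=519, (-15*-32 - -13*-12)=324; twice the area = |2022| = 2022; area = 1011; answer 1011

1011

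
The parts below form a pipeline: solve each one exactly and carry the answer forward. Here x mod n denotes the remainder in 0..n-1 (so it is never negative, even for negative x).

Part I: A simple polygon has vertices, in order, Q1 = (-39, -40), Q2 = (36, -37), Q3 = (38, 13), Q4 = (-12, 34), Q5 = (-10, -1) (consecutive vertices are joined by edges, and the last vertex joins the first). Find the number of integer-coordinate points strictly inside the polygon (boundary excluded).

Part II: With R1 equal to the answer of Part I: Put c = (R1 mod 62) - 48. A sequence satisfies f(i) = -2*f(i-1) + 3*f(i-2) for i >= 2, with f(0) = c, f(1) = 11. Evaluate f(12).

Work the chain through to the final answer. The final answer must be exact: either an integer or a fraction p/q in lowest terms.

Part I: cross terms: (-39*-37 - 36*-40)=2883, (36*13 - 38*-37)=1874, (38*34 - -12*13)=1448, (-12*-1 - -10*34)=352, (-10*-40 - -39*-1)=361; twice the area = |6918| = 6918; area = 3459; boundary points = 3 + 2 + 1 + 1 + 1 = 8; strictly interior points = area - boundary/2 + 1 = 3456; answer 3456
Part II: R1 = 3456; c = -2; f(2) = -2*(11) + 3*(-2) = -28; iterating: f(2)=-28, f(3)=89, f(4)=-262, f(5)=791, f(6)=-2368, f(7)=7109, f(8)=-21322, f(9)=63971, f(10)=-191908, f(11)=575729, f(12)=-1727182; answer -1727182

-1727182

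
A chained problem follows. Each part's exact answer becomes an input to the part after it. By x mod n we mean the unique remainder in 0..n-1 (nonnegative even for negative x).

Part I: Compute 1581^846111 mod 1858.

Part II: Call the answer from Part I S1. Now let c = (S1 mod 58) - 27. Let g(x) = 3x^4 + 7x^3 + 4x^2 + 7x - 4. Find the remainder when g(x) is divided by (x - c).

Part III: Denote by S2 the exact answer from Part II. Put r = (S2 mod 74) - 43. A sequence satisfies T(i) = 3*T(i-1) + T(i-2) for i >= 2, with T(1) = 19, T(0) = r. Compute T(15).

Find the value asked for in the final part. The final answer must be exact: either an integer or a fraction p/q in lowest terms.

416713567

Part I: squarings mod 1858: 1581^1=1581, 1581^2=551, 1581^4=747, 1581^8=609, 1581^16=1139, 1581^32=437, 1581^64=1453, 1581^128=521, 1581^256=173, 1581^512=201, 1581^1024=1383, 1581^2048=807, 1581^4096=949, 1581^8192=1329, 1581^16384=1141, 1581^32768=1281, 1581^65536=347, 1581^131072=1497, 1581^262144=261, 1581^524288=1233; 1581^846111 = 1581^1 * 1581^2 * 1581^4 * 1581^8 * 1581^16 * 1581^256 * 1581^2048 * 1581^8192 * 1581^16384 * 1581^32768 * 1581^262144 * 1581^524288 = 1259 (mod 1858); answer 1259
Part II: S1 = 1259; c = 14; remainder = value at the root: 3*(14)^4 + 7*(14)^3 + 4*(14)^2 + 7*(14)^1 - 4 = (115248) + (19208) + (784) + (98) + (-4) = 135334; answer 135334
Part III: S2 = 135334; r = 19; T(2) = 3*(19) + 1*(19) = 76; iterating: T(2)=76, T(3)=247, T(4)=817, T(5)=2698, T(6)=8911, T(7)=29431, T(8)=97204, T(9)=321043, T(10)=1060333, T(11)=3502042, T(12)=11566459, T(13)=38201419, T(14)=126170716, T(15)=416713567; answer 416713567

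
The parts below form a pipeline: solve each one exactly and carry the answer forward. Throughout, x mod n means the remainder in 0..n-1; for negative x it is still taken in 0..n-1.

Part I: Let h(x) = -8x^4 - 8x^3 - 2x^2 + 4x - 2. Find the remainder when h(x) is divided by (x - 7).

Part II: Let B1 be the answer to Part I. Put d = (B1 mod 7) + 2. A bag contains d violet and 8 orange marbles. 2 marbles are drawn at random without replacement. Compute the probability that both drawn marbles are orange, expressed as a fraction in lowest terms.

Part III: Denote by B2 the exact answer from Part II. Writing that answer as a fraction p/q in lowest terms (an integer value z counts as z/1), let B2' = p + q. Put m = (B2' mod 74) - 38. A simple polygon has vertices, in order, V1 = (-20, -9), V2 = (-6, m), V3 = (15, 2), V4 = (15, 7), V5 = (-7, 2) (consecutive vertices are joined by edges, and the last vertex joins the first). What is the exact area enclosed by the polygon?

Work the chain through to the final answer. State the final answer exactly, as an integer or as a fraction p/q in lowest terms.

Part I: remainder = value at the root: -8*(7)^4 - 8*(7)^3 - 2*(7)^2 + 4*(7)^1 - 2 = (-19208) + (-2744) + (-98) + (28) + (-2) = -22024; answer -22024
Part II: B1 = -22024; d = 7; total draws C(15,2) = 105; favorable C(8,2) = 28; P = 4/15; answer 4/15
Part III: B2 = 4/15; threaded value p + q = 19; m = -19; cross terms: (-20*-19 - -6*-9)=326, (-6*2 - 15*-19)=273, (15*7 - 15*2)=75, (15*2 - -7*7)=79, (-7*-9 - -20*2)=103; twice the area = |856| = 856; area = 428; answer 428

428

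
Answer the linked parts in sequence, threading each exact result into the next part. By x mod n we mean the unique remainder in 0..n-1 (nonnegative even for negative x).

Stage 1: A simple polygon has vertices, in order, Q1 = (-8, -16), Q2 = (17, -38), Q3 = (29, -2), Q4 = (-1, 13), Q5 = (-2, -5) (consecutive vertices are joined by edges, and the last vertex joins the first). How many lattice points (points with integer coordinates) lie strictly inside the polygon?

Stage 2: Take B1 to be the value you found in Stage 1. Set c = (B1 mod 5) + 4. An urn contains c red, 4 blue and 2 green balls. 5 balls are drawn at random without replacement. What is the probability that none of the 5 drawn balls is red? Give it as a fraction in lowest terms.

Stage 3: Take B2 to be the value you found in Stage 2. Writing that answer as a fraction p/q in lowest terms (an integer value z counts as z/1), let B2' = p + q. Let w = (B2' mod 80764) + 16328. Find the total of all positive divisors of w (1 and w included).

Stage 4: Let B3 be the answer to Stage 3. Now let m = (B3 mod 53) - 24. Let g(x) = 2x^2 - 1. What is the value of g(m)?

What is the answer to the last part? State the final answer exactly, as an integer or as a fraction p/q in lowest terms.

Stage 1: cross terms: (-8*-38 - 17*-16)=576, (17*-2 - 29*-38)=1068, (29*13 - -1*-2)=375, (-1*-5 - -2*13)=31, (-2*-16 - -8*-5)=-8; twice the area = |2042| = 2042; area = 1021; boundary points = 1 + 12 + 15 + 1 + 1 = 30; strictly interior points = area - boundary/2 + 1 = 1007; answer 1007
Stage 2: B1 = 1007; c = 6; total draws C(12,5) = 792; favorable C(6,5) = 6; P = 1/132; answer 1/132
Stage 3: B2 = 1/132; threaded value p + q = 133; w = 16461; 16461 = 3^2 * 31 * 59; sigma = (1 + 3 + 9) * (1 + 31) * (1 + 59) = 13 * 32 * 60 = 24960; answer 24960
Stage 4: B3 = 24960; m = 26; 2*(26)^2 - 1 = (1352) + (-1) = 1351; answer 1351

1351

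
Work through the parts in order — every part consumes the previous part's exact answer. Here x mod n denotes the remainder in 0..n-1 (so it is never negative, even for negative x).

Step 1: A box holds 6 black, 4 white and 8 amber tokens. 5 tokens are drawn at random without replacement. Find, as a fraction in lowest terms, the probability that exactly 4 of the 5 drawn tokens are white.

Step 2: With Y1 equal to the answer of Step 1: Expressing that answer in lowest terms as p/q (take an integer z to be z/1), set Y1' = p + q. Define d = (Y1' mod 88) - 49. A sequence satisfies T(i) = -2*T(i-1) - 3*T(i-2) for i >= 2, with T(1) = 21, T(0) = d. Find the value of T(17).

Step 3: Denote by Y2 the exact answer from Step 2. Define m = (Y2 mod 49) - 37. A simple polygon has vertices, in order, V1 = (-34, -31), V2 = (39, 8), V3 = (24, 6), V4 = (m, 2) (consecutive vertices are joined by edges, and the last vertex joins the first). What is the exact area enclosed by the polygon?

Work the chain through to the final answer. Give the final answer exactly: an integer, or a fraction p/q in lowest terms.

1687/2

Step 1: total draws C(18,5) = 8568; favorable C(4,4)*C(14,1) = 14; P = 1/612; answer 1/612
Step 2: Y1 = 1/612; threaded value p + q = 613; d = 36; T(2) = -2*(21) - 3*(36) = -150; iterating: T(2)=-150, T(3)=237, T(4)=-24, T(5)=-663, T(6)=1398, T(7)=-807, T(8)=-2580, T(9)=7581, T(10)=-7422, T(11)=-7899, T(12)=38064, T(13)=-52431, T(14)=-9330, T(15)=175953, T(16)=-323916, T(17)=119973; answer 119973
Step 3: Y2 = 119973; m = -16; cross terms: (-34*8 - 39*-31)=937, (39*6 - 24*8)=42, (24*2 - -16*6)=144, (-16*-31 - -34*2)=564; twice the area = |1687| = 1687; area = 1687/2; answer 1687/2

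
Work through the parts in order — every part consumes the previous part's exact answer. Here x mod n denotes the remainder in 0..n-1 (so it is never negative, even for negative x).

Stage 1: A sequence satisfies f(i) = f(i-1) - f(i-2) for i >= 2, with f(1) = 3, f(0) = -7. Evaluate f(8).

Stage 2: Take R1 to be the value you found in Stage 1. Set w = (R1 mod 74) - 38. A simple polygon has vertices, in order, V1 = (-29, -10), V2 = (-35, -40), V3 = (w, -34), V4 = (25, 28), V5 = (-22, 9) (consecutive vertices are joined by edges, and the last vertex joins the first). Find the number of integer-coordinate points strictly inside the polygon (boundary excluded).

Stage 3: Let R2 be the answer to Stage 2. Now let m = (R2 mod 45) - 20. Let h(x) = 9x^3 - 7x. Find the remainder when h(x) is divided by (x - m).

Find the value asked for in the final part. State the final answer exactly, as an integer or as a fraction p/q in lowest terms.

Stage 1: f(2) = 1*(3) - 1*(-7) = 10; iterating: f(2)=10, f(3)=7, f(4)=-3, f(5)=-10, f(6)=-7, f(7)=3, f(8)=10; answer 10
Stage 2: R1 = 10; w = -28; cross terms: (-29*-40 - -35*-10)=810, (-35*-34 - -28*-40)=70, (-28*28 - 25*-34)=66, (25*9 - -22*28)=841, (-22*-10 - -29*9)=481; twice the area = |2268| = 2268; area = 1134; boundary points = 6 + 1 + 1 + 1 + 1 = 10; strictly interior points = area - boundary/2 + 1 = 1130; answer 1130
Stage 3: R2 = 1130; m = -15; remainder = value at the root: 9*(-15)^3 - 7*(-15)^1 = (-30375) + (105) = -30270; answer -30270

-30270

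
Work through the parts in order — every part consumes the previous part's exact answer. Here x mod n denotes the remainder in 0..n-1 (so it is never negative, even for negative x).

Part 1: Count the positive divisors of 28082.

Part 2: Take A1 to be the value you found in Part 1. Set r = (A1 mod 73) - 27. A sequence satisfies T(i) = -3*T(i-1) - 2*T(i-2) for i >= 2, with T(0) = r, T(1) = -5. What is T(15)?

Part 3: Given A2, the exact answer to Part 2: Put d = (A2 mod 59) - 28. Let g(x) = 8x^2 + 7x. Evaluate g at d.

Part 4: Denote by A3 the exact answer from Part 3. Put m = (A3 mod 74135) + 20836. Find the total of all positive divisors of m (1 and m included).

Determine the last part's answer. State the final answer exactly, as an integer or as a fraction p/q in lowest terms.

Part 1: 28082 = 2 * 19 * 739; number of divisors = (1+1) * (1+1) * (1+1) = 8; answer 8
Part 2: A1 = 8; r = -19; T(2) = -3*(-5) - 2*(-19) = 53; iterating: T(2)=53, T(3)=-149, T(4)=341, T(5)=-725, T(6)=1493, T(7)=-3029, T(8)=6101, T(9)=-12245, T(10)=24533, T(11)=-49109, T(12)=98261, T(13)=-196565, T(14)=393173, T(15)=-786389; answer -786389
Part 3: A2 = -786389; d = -6; 8*(-6)^2 + 7*(-6)^1 = (288) + (-42) = 246; answer 246
Part 4: A3 = 246; m = 21082; 21082 = 2 * 83 * 127; sigma = (1 + 2) * (1 + 83) * (1 + 127) = 3 * 84 * 128 = 32256; answer 32256

32256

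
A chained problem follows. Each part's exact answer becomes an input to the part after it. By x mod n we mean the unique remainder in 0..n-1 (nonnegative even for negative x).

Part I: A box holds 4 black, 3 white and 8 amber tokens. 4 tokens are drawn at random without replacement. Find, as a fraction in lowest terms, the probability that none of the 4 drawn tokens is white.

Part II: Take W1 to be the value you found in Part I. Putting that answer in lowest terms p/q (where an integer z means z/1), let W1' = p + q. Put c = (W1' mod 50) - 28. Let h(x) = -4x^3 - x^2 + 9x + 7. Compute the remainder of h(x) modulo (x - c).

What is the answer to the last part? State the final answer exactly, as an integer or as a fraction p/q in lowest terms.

211

Part I: total draws C(15,4) = 1365; favorable C(12,4) = 495; P = 33/91; answer 33/91
Part II: W1 = 33/91; threaded value p + q = 124; c = -4; remainder = value at the root: -4*(-4)^3 - 1*(-4)^2 + 9*(-4)^1 + 7 = (256) + (-16) + (-36) + (7) = 211; answer 211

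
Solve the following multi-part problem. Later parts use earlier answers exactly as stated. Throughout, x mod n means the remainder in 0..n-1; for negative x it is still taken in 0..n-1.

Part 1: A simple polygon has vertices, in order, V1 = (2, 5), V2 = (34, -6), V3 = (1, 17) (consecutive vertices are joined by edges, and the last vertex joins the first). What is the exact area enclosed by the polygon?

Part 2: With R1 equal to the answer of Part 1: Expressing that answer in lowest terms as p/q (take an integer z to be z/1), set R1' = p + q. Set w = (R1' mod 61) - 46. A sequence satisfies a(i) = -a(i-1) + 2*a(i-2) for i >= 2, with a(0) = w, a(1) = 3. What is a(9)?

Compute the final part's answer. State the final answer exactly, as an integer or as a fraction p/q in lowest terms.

Part 1: cross terms: (2*-6 - 34*5)=-182, (34*17 - 1*-6)=584, (1*5 - 2*17)=-29; twice the area = |373| = 373; area = 373/2; answer 373/2
Part 2: R1 = 373/2; threaded value p + q = 375; w = -37; a(2) = -1*(3) + 2*(-37) = -77; iterating: a(2)=-77, a(3)=83, a(4)=-237, a(5)=403, a(6)=-877, a(7)=1683, a(8)=-3437, a(9)=6803; answer 6803

6803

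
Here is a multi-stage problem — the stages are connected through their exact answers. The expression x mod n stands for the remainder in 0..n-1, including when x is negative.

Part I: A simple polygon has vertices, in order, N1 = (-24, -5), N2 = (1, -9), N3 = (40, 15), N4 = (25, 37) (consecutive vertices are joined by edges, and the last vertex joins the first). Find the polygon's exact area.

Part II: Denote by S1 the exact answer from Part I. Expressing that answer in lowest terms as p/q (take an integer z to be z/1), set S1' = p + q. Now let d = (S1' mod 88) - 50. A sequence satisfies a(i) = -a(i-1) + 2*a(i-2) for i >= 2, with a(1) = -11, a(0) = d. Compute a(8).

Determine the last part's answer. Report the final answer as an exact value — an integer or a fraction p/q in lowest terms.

-3279

Part I: cross terms: (-24*-9 - 1*-5)=221, (1*15 - 40*-9)=375, (40*37 - 25*15)=1105, (25*-5 - -24*37)=763; twice the area = |2464| = 2464; area = 1232; answer 1232
Part II: S1 = 1232; threaded value p + q = 1233; d = -49; a(2) = -1*(-11) + 2*(-49) = -87; iterating: a(2)=-87, a(3)=65, a(4)=-239, a(5)=369, a(6)=-847, a(7)=1585, a(8)=-3279; answer -3279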